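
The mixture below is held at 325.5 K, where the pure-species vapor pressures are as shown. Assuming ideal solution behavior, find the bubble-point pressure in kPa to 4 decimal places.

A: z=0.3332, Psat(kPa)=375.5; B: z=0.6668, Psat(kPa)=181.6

Pbub = 246.2075 kPa

At the bubble point ψ → 0, so ΣzᵢKᵢ = 1 with Kᵢ = Pᵢˢᵃᵗ/P ⇒ P = ΣzᵢPᵢˢᵃᵗ.
P = 0.3332·375.5 + 0.6668·181.6 = 246.2075 kPa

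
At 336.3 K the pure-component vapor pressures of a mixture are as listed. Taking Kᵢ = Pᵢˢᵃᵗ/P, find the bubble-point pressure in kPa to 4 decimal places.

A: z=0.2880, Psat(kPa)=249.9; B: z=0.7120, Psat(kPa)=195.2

At the bubble point ψ → 0, so ΣzᵢKᵢ = 1 with Kᵢ = Pᵢˢᵃᵗ/P ⇒ P = ΣzᵢPᵢˢᵃᵗ.
P = 0.2880·249.9 + 0.7120·195.2 = 210.9536 kPa

Pbub = 210.9536 kPa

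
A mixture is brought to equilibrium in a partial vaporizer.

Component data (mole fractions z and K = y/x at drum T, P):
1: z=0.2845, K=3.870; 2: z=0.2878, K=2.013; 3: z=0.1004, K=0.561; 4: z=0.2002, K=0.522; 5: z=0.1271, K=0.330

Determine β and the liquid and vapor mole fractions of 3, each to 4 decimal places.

β = 0.8032, x_3 = 0.1551, y_3 = 0.0870

Material balance + equilibrium reduce to Σ zᵢ(Kᵢ−1)/(1+β(Kᵢ−1)) = 0.
Check two-phase: ΣzᵢKᵢ = 1.8831 > 1 and Σzᵢ/Kᵢ = 1.1641 > 1, so g(0) = 0.8831 > 0 and g(1) = -0.1641 < 0.
Newton iteration, β⁰ = 0.5:
  β = 0.5000: g = 0.21857, g' = -0.7651 → β = 0.7857
  β = 0.7857: g = 0.01286, g' = -0.7295 → β = 0.8033
  β = 0.8033: g = -0.00008, g' = -0.7385 → β = 0.8032
Converged at β = 0.8032.
Compositions from xᵢ = zᵢ/(1+β(Kᵢ−1)), yᵢ = Kᵢxᵢ:
  1: x = 0.0861, y = 0.3331
  2: x = 0.1587, y = 0.3194
  3: x = 0.1551, y = 0.0870
  4: x = 0.3250, y = 0.1696
  5: x = 0.2752, y = 0.0908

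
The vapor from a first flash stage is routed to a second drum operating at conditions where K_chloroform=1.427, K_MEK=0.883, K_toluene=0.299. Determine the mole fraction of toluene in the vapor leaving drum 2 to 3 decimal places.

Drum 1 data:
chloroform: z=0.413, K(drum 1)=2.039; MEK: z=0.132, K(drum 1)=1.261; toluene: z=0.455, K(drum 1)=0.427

y_toluene (drum 2) = 0.091

Drum 1:
Material balance + equilibrium reduce to Σ zᵢ(Kᵢ−1)/(1+ψ₁(Kᵢ−1)) = 0.
Feasibility: ΣzᵢKᵢ = 1.203, Σzᵢ/Kᵢ = 1.373 — both > 1, two phases present.
Iterate (Newton) starting at ψ₁ = 0.68:
  ψ₁ = 0.680: g = -0.1464, g' = -0.561 → ψ₁ = 0.419
  ψ₁ = 0.419: g = -0.0130, g' = -0.482 → ψ₁ = 0.392
Converged at ψ₁ = 0.392.
Drum-1 compositions:
  chloroform: x = 0.294, y = 0.598
  MEK: x = 0.120, y = 0.151
  toluene: x = 0.587, y = 0.251
Drum-2 feed = drum-1 vapor: z₂ = (0.5985, 0.1510, 0.2505).
Drum 2:
Material balance + equilibrium reduce to Σ zᵢ(Kᵢ−1)/(1+ψ₂(Kᵢ−1)) = 0.
Check two-phase: ΣzᵢKᵢ = 1.062 > 1 and Σzᵢ/Kᵢ = 1.428 > 1, so g(0) = 0.062 > 0 and g(1) = -0.428 < 0.
Iterate (Newton) starting at ψ₂ = 0.63:
  ψ₂ = 0.630: g = -0.1322, g' = -0.465 → ψ₂ = 0.346
  ψ₂ = 0.346: g = -0.0275, g' = -0.300 → ψ₂ = 0.254
  ψ₂ = 0.254: g = -0.0013, g' = -0.273 → ψ₂ = 0.249
Converged at ψ₂ = 0.249.
  chloroform: x = 0.541, y = 0.772
  MEK: x = 0.156, y = 0.137
  toluene: x = 0.304, y = 0.091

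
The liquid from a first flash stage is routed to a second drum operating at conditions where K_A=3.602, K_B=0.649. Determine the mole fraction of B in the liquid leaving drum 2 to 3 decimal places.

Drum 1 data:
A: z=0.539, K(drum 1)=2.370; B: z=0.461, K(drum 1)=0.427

Drum 1:
Newton–Raphson from ψ₁ = 0.5:
  ψ₁ = 0.500: g = 0.0680, g' = -0.654 → ψ₁ = 0.604
Converged at ψ₁ = 0.604.
Drum-1 compositions:
  A: x = 0.295, y = 0.699
  B: x = 0.705, y = 0.301
Drum-2 feed = drum-1 liquid: z₂ = (0.2949, 0.7051).
Drum 2:
Material balance + equilibrium reduce to Σ zᵢ(Kᵢ−1)/(1+ψ₂(Kᵢ−1)) = 0.
Check two-phase: ΣzᵢKᵢ = 1.520 > 1 and Σzᵢ/Kᵢ = 1.168 > 1, so g(0) = 0.520 > 0 and g(1) = -0.168 < 0.
Binary case is linear: z₁(K₁−1)(1+ψ₂(K₂−1)) + z₂(K₂−1)(1+ψ₂(K₁−1)) = 0
⇒ ψ₂ = [z₁(K₁−1)+z₂(K₂−1)] / [−(K₁−1)(K₂−1)] = 0.5199/0.9133 = 0.569
  A: x = 0.119, y = 0.428
  B: x = 0.881, y = 0.572

x_B (drum 2) = 0.881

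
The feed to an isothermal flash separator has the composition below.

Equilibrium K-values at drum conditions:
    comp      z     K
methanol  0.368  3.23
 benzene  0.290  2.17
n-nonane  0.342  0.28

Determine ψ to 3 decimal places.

ψ = 0.709

Material balance + equilibrium reduce to Σ zᵢ(Kᵢ−1)/(1+ψ(Kᵢ−1)) = 0.
Check two-phase: ΣzᵢKᵢ = 1.914 > 1 and Σzᵢ/Kᵢ = 1.469 > 1, so g(0) = 0.914 > 0 and g(1) = -0.469 < 0.
Iterate (Newton) starting at ψ = 0.5:
  ψ = 0.500: g = 0.2173, g' = -1.000 → ψ = 0.717
  ψ = 0.717: g = -0.0091, g' = -1.146 → ψ = 0.709
Converged at ψ = 0.709.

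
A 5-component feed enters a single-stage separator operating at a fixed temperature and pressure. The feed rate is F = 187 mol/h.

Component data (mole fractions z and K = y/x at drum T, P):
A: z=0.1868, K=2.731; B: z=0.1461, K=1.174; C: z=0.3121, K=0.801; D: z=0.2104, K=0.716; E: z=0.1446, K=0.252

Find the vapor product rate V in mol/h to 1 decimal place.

Let ψ = V/F and solve Σ zᵢ(Kᵢ−1)/(1+ψ(Kᵢ−1)) = 0.
g(0) = ΣzᵢKᵢ − 1 = 0.1187 and g(1) = 1 − Σzᵢ/Kᵢ = -0.4501, so a root lies in (0, 1).
Newton iteration, ψ⁰ = 0.5:
  ψ = 0.5000: g = -0.11468, g' = -0.4093 → ψ = 0.2198
  ψ = 0.2198: g = 0.00057, g' = -0.4465 → ψ = 0.2211
Converged at ψ = 0.2211.
Then V = ψ·F = 0.2211·187 = 41.4 mol/h and L = F − V = 145.6 mol/h.

V = 41.4 mol/h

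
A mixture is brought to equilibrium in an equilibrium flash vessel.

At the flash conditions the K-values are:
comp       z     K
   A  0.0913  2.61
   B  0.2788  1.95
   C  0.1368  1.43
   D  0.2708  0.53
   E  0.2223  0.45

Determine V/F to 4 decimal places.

Rachford–Rice: g(V/F) = Σ zᵢ(Kᵢ−1)/(1+V/F(Kᵢ−1)) = 0.
Feasibility: ΣzᵢKᵢ = 1.2211, Σzᵢ/Kᵢ = 1.2786 — both > 1, two phases present.
Newton–Raphson from V/F = 0.49:
  V/F = 0.4900: g = -0.02124, g' = -0.4354 → V/F = 0.4412
Converged at V/F = 0.4412.

V/F = 0.4412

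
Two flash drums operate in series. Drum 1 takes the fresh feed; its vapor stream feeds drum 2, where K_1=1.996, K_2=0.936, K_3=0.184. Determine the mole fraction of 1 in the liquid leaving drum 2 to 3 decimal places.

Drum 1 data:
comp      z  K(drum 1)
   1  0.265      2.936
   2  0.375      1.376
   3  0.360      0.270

Drum 1:
Material balance + equilibrium reduce to Σ zᵢ(Kᵢ−1)/(1+ψ₁(Kᵢ−1)) = 0.
Feasibility: ΣzᵢKᵢ = 1.391, Σzᵢ/Kᵢ = 1.696 — both > 1, two phases present.
Newton iteration, ψ₁⁰ = 0.5:
  ψ₁ = 0.500: g = -0.0345, g' = -0.770 → ψ₁ = 0.455
Converged at ψ₁ = 0.455.
Drum-1 compositions:
  1: x = 0.141, y = 0.414
  2: x = 0.320, y = 0.441
  3: x = 0.539, y = 0.145
Drum-2 feed = drum-1 vapor: z₂ = (0.4138, 0.4407, 0.1455).
Drum 2:
Material balance + equilibrium reduce to Σ zᵢ(Kᵢ−1)/(1+ψ₂(Kᵢ−1)) = 0.
g(0) = ΣzᵢKᵢ − 1 = 0.265 and g(1) = 1 − Σzᵢ/Kᵢ = -0.469, so a root lies in (0, 1).
Iterate (Newton) starting at ψ₂ = 0.5:
  ψ₂ = 0.500: g = 0.0455, g' = -0.461 → ψ₂ = 0.599
  ψ₂ = 0.599: g = -0.0032, g' = -0.533 → ψ₂ = 0.593
Converged at ψ₂ = 0.593.
  1: x = 0.260, y = 0.519
  2: x = 0.458, y = 0.429
  3: x = 0.282, y = 0.052

x_1 (drum 2) = 0.260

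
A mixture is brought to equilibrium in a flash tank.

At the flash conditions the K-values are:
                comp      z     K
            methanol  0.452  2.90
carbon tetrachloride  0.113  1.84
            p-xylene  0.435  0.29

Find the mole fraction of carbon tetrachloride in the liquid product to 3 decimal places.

Let β = V/F and solve Σ zᵢ(Kᵢ−1)/(1+β(Kᵢ−1)) = 0.
Check two-phase: ΣzᵢKᵢ = 1.645 > 1 and Σzᵢ/Kᵢ = 1.717 > 1, so g(0) = 0.645 > 0 and g(1) = -0.717 < 0.
Newton–Raphson from β = 0.5:
  β = 0.500: g = 0.0284, g' = -0.996 → β = 0.529
  β = 0.529: g = -0.0001, g' = -1.006 → β = 0.528
Converged at β = 0.528.
Compositions from xᵢ = zᵢ/(1+β(Kᵢ−1)), yᵢ = Kᵢxᵢ:
  methanol: x = 0.226, y = 0.654
  carbon tetrachloride: x = 0.078, y = 0.144
  p-xylene: x = 0.696, y = 0.202

x_carbon tetrachloride = 0.078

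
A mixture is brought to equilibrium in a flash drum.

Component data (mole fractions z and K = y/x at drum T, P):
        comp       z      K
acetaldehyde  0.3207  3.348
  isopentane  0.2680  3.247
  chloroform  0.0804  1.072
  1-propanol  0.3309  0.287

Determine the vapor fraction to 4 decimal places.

ψ = 0.7461

Let ψ = V/F and solve Σ zᵢ(Kᵢ−1)/(1+ψ(Kᵢ−1)) = 0.
Check two-phase: ΣzᵢKᵢ = 2.1251 > 1 and Σzᵢ/Kᵢ = 1.4063 > 1, so g(0) = 1.1251 > 0 and g(1) = -0.4063 < 0.
Newton–Raphson from ψ = 0.5:
  ψ = 0.5000: g = 0.26890, g' = -1.0808 → ψ = 0.7488
  ψ = 0.7488: g = -0.00319, g' = -1.1951 → ψ = 0.7461
Converged at ψ = 0.7461.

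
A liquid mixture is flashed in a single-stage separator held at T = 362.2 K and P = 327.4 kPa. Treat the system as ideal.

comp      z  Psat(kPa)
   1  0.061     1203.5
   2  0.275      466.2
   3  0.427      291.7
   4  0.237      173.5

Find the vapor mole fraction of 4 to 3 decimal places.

Raoult's law: Kᵢ = Pᵢˢᵃᵗ/P = Pᵢˢᵃᵗ/327.4.
  K_1 = 1203.5/327.4 = 3.67593, K_2 = 466.2/327.4 = 1.42395, K_3 = 291.7/327.4 = 0.89096, K_4 = 173.5/327.4 = 0.52993
Material balance + equilibrium reduce to Σ zᵢ(Kᵢ−1)/(1+V/F(Kᵢ−1)) = 0.
Check two-phase: ΣzᵢKᵢ = 1.122 > 1 and Σzᵢ/Kᵢ = 1.136 > 1, so g(0) = 0.122 > 0 and g(1) = -0.136 < 0.
Newton–Raphson from V/F = 0.5:
  V/F = 0.500: g = -0.0289, g' = -0.209 → V/F = 0.362
  V/F = 0.362: g = 0.0013, g' = -0.231 → V/F = 0.367
Converged at V/F = 0.367.
Compositions from xᵢ = zᵢ/(1+V/F(Kᵢ−1)), yᵢ = Kᵢxᵢ:
  1: x = 0.031, y = 0.113
  2: x = 0.238, y = 0.339
  3: x = 0.445, y = 0.396
  4: x = 0.286, y = 0.152

y_4 = 0.152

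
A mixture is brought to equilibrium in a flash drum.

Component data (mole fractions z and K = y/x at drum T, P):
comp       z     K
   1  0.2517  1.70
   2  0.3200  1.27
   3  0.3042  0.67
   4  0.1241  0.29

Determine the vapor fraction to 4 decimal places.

Newton iteration, ψ⁰ = 0.44:
  ψ = 0.4400: g = -0.03365, g' = -0.2684 → ψ = 0.3146
  ψ = 0.3146: g = -0.00144, g' = -0.2476 → ψ = 0.3088
Converged at ψ = 0.3088.

ψ = 0.3088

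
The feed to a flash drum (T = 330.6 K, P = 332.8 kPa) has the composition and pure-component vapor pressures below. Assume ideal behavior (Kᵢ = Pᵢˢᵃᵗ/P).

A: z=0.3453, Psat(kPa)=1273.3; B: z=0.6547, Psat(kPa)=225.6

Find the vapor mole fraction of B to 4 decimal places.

y_B = 0.6085

Raoult's law: Kᵢ = Pᵢˢᵃᵗ/P = Pᵢˢᵃᵗ/332.8.
  K_A = 1273.3/332.8 = 3.826022, K_B = 225.6/332.8 = 0.677885
Rachford–Rice: g(V/F) = Σ zᵢ(Kᵢ−1)/(1+V/F(Kᵢ−1)) = 0.
Feasibility: ΣzᵢKᵢ = 1.7649, Σzᵢ/Kᵢ = 1.0560 — both > 1, two phases present.
Binary case is linear: z₁(K₁−1)(1+V/F(K₂−1)) + z₂(K₂−1)(1+V/F(K₁−1)) = 0
⇒ V/F = [z₁(K₁−1)+z₂(K₂−1)] / [−(K₁−1)(K₂−1)] = 0.76494/0.91031 = 0.8403
Compositions from xᵢ = zᵢ/(1+V/F(Kᵢ−1)), yᵢ = Kᵢxᵢ:
  A: x = 0.1023, y = 0.3915
  B: x = 0.8977, y = 0.6085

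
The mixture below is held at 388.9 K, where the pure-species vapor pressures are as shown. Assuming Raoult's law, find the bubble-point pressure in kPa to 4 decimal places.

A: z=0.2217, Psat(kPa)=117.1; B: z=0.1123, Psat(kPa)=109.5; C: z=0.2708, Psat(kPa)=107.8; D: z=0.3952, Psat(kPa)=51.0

Pbub = 87.6054 kPa

At the bubble point ψ → 0, so ΣzᵢKᵢ = 1 with Kᵢ = Pᵢˢᵃᵗ/P ⇒ P = ΣzᵢPᵢˢᵃᵗ.
P = 0.2217·117.1 + 0.1123·109.5 + 0.2708·107.8 + 0.3952·51.0 = 87.6054 kPa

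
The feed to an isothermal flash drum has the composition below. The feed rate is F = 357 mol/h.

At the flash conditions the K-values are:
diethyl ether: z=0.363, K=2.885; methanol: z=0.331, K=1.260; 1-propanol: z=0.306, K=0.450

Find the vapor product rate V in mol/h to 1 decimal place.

Material balance + equilibrium reduce to Σ zᵢ(Kᵢ−1)/(1+V/F(Kᵢ−1)) = 0.
Feasibility: ΣzᵢKᵢ = 1.602, Σzᵢ/Kᵢ = 1.069 — both > 1, two phases present.
Newton iteration, V/F⁰ = 0.5:
  V/F = 0.500: g = 0.1963, g' = -0.535 → V/F = 0.867
  V/F = 0.867: g = 0.0085, g' = -0.539 → V/F = 0.882
Converged at V/F = 0.882.
Then V = V/F·F = 0.8823·357 = 315.0 mol/h and L = F − V = 42.0 mol/h.

V = 315.0 mol/h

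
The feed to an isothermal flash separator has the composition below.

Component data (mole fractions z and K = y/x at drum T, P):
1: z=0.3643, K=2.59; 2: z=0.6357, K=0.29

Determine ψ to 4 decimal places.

Material balance + equilibrium reduce to Σ zᵢ(Kᵢ−1)/(1+ψ(Kᵢ−1)) = 0.
Feasibility: ΣzᵢKᵢ = 1.1279, Σzᵢ/Kᵢ = 2.3327 — both > 1, two phases present.
Binary case is linear: z₁(K₁−1)(1+ψ(K₂−1)) + z₂(K₂−1)(1+ψ(K₁−1)) = 0
⇒ ψ = [z₁(K₁−1)+z₂(K₂−1)] / [−(K₁−1)(K₂−1)] = 0.12789/1.12890 = 0.1133

ψ = 0.1133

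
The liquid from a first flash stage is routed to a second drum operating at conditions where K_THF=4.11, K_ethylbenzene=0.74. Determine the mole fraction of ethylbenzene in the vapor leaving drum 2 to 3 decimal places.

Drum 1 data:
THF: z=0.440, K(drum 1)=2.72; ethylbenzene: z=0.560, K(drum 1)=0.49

y_ethylbenzene (drum 2) = 0.683

Drum 1:
Let ψ₁ = V/F and solve Σ zᵢ(Kᵢ−1)/(1+ψ₁(Kᵢ−1)) = 0.
Feasibility: ΣzᵢKᵢ = 1.471, Σzᵢ/Kᵢ = 1.305 — both > 1, two phases present.
Binary case is linear: z₁(K₁−1)(1+ψ₁(K₂−1)) + z₂(K₂−1)(1+ψ₁(K₁−1)) = 0
⇒ ψ₁ = [z₁(K₁−1)+z₂(K₂−1)] / [−(K₁−1)(K₂−1)] = 0.4712/0.8772 = 0.537
Drum-1 compositions:
  THF: x = 0.229, y = 0.622
  ethylbenzene: x = 0.771, y = 0.378
Drum-2 feed = drum-1 liquid: z₂ = (0.2287, 0.7713).
Drum 2:
Material balance + equilibrium reduce to Σ zᵢ(Kᵢ−1)/(1+ψ₂(Kᵢ−1)) = 0.
Check two-phase: ΣzᵢKᵢ = 1.511 > 1 and Σzᵢ/Kᵢ = 1.098 > 1, so g(0) = 0.511 > 0 and g(1) = -0.098 < 0.
Newton–Raphson from ψ₂ = 0.5:
  ψ₂ = 0.500: g = 0.0479, g' = -0.408 → ψ₂ = 0.617
  ψ₂ = 0.617: g = 0.0047, g' = -0.333 → ψ₂ = 0.631
  ψ₂ = 0.631: g = 0.0000, g' = -0.326 → ψ₂ = 0.632
Converged at ψ₂ = 0.632.
  THF: x = 0.077, y = 0.317
  ethylbenzene: x = 0.923, y = 0.683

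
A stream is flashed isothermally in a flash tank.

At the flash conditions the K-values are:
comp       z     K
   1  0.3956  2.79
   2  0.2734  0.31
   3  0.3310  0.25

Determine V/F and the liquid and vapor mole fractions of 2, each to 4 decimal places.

Rachford–Rice: g(V/F) = Σ zᵢ(Kᵢ−1)/(1+V/F(Kᵢ−1)) = 0.
Check two-phase: ΣzᵢKᵢ = 1.2712 > 1 and Σzᵢ/Kᵢ = 2.3477 > 1, so g(0) = 0.2712 > 0 and g(1) = -1.3477 < 0.
Newton–Raphson from V/F = 0.53:
  V/F = 0.5300: g = -0.34606, g' = -1.1702 → V/F = 0.2343
  V/F = 0.2343: g = -0.02728, g' = -1.0884 → V/F = 0.2092
  V/F = 0.2092: g = 0.00027, g' = -1.1107 → V/F = 0.2095
Converged at V/F = 0.2095.
Compositions from xᵢ = zᵢ/(1+V/F(Kᵢ−1)), yᵢ = Kᵢxᵢ:
  1: x = 0.2877, y = 0.8028
  2: x = 0.3196, y = 0.0991
  3: x = 0.3927, y = 0.0982

V/F = 0.2095, x_2 = 0.3196, y_2 = 0.0991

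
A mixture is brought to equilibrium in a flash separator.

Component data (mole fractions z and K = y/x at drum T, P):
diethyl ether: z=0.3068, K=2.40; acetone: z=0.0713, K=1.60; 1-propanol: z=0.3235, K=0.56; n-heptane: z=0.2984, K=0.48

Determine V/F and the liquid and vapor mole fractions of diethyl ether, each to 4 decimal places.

V/F = 0.2824, x_diethyl ether = 0.2199, y_diethyl ether = 0.5277

Material balance + equilibrium reduce to Σ zᵢ(Kᵢ−1)/(1+V/F(Kᵢ−1)) = 0.
Feasibility: ΣzᵢKᵢ = 1.1748, Σzᵢ/Kᵢ = 1.3717 — both > 1, two phases present.
Iterate (Newton) starting at V/F = 0.5:
  V/F = 0.5000: g = -0.10661, g' = -0.4735 → V/F = 0.2749
  V/F = 0.2749: g = 0.00392, g' = -0.5234 → V/F = 0.2824
Converged at V/F = 0.2824.
Compositions from xᵢ = zᵢ/(1+V/F(Kᵢ−1)), yᵢ = Kᵢxᵢ:
  diethyl ether: x = 0.2199, y = 0.5277
  acetone: x = 0.0610, y = 0.0976
  1-propanol: x = 0.3694, y = 0.2069
  n-heptane: x = 0.3498, y = 0.1679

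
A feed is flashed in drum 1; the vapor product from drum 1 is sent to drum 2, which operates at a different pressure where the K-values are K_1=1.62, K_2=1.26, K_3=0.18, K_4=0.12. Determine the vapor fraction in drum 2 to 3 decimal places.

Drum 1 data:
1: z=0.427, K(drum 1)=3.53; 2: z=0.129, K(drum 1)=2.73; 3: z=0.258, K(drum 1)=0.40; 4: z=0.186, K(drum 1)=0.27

Drum 1:
Rachford–Rice: g(ψ₁) = Σ zᵢ(Kᵢ−1)/(1+ψ₁(Kᵢ−1)) = 0.
Check two-phase: ΣzᵢKᵢ = 2.013 > 1 and Σzᵢ/Kᵢ = 1.502 > 1, so g(0) = 1.013 > 0 and g(1) = -0.502 < 0.
Iterate (Newton) starting at ψ₁ = 0.5:
  ψ₁ = 0.500: g = 0.1617, g' = -1.079 → ψ₁ = 0.650
  ψ₁ = 0.650: g = 0.0016, g' = -1.085 → ψ₁ = 0.651
Converged at ψ₁ = 0.651.
Drum-1 compositions:
  1: x = 0.161, y = 0.569
  2: x = 0.061, y = 0.166
  3: x = 0.423, y = 0.169
  4: x = 0.355, y = 0.096
Drum-2 feed = drum-1 vapor: z₂ = (0.5693, 0.1656, 0.1694, 0.0957).
Drum 2:
Rachford–Rice: g(ψ₂) = Σ zᵢ(Kᵢ−1)/(1+ψ₂(Kᵢ−1)) = 0.
Check two-phase: ΣzᵢKᵢ = 1.173 > 1 and Σzᵢ/Kᵢ = 2.222 > 1, so g(0) = 0.173 > 0 and g(1) = -1.222 < 0.
Newton iteration, ψ₂⁰ = 0.5:
  ψ₂ = 0.500: g = -0.0783, g' = -0.700 → ψ₂ = 0.388
  ψ₂ = 0.388: g = -0.0081, g' = -0.567 → ψ₂ = 0.374
Converged at ψ₂ = 0.374.
  1: x = 0.462, y = 0.749
  2: x = 0.151, y = 0.190
  3: x = 0.244, y = 0.044
  4: x = 0.143, y = 0.017

V/F (drum 2) = 0.374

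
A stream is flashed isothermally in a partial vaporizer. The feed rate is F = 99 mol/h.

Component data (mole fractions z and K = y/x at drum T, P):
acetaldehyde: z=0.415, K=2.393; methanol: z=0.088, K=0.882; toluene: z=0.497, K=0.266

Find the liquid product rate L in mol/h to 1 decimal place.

Newton–Raphson from V/F = 0.5:
  V/F = 0.500: g = -0.2466, g' = -0.949 → V/F = 0.240
  V/F = 0.240: g = -0.0205, g' = -0.848 → V/F = 0.216
Converged at V/F = 0.216.
Then V = V/F·F = 0.2162·99 = 21.4 mol/h and L = F − V = 77.6 mol/h.

L = 77.6 mol/h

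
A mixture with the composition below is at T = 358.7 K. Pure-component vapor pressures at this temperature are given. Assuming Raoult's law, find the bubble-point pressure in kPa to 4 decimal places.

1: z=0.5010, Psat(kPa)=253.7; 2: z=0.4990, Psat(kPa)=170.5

At the bubble point ψ → 0, so ΣzᵢKᵢ = 1 with Kᵢ = Pᵢˢᵃᵗ/P ⇒ P = ΣzᵢPᵢˢᵃᵗ.
P = 0.5010·253.7 + 0.4990·170.5 = 212.1832 kPa

Pbub = 212.1832 kPa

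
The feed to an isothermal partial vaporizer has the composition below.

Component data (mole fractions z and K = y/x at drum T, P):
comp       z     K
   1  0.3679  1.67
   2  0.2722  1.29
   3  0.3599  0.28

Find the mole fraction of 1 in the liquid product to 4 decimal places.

Newton iteration, ψ⁰ = 0.64:
  ψ = 0.6400: g = -0.24148, g' = -0.7389 → ψ = 0.3132
  ψ = 0.3132: g = -0.05847, g' = -0.4431 → ψ = 0.1812
  ψ = 0.1812: g = -0.00322, g' = -0.3988 → ψ = 0.1732
  ψ = 0.1732: g = -0.00001, g' = -0.3969 → ψ = 0.1731
Converged at ψ = 0.1731.
Compositions from xᵢ = zᵢ/(1+ψ(Kᵢ−1)), yᵢ = Kᵢxᵢ:
  1: x = 0.3297, y = 0.5505
  2: x = 0.2592, y = 0.3343
  3: x = 0.4112, y = 0.1151

x_1 = 0.3297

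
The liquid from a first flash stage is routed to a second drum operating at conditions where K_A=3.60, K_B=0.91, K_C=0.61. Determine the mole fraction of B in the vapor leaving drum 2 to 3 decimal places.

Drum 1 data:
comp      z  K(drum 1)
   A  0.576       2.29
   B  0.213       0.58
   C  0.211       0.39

Drum 1:
Rachford–Rice: g(ψ₁) = Σ zᵢ(Kᵢ−1)/(1+ψ₁(Kᵢ−1)) = 0.
Feasibility: ΣzᵢKᵢ = 1.525, Σzᵢ/Kᵢ = 1.160 — both > 1, two phases present.
Iterate (Newton) starting at ψ₁ = 0.5:
  ψ₁ = 0.500: g = 0.1533, g' = -0.577 → ψ₁ = 0.766
Converged at ψ₁ = 0.766.
Drum-1 compositions:
  A: x = 0.290, y = 0.663
  B: x = 0.314, y = 0.182
  C: x = 0.396, y = 0.155
Drum-2 feed = drum-1 liquid: z₂ = (0.2896, 0.3141, 0.3962).
Drum 2:
Let ψ₂ = V/F and solve Σ zᵢ(Kᵢ−1)/(1+ψ₂(Kᵢ−1)) = 0.
g(0) = ΣzᵢKᵢ − 1 = 0.570 and g(1) = 1 − Σzᵢ/Kᵢ = -0.075, so a root lies in (0, 1).
Newton–Raphson from ψ₂ = 0.5:
  ψ₂ = 0.500: g = 0.1058, g' = -0.466 → ψ₂ = 0.727
  ψ₂ = 0.727: g = 0.0146, g' = -0.355 → ψ₂ = 0.768
  ψ₂ = 0.768: g = 0.0002, g' = -0.344 → ψ₂ = 0.769
Converged at ψ₂ = 0.769.
  A: x = 0.097, y = 0.348
  B: x = 0.337, y = 0.307
  C: x = 0.566, y = 0.345

y_B (drum 2) = 0.307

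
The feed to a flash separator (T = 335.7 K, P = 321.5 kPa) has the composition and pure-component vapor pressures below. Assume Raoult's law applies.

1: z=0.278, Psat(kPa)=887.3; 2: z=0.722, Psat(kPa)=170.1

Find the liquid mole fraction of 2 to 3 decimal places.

Raoult's law: Kᵢ = Pᵢˢᵃᵗ/P = Pᵢˢᵃᵗ/321.5.
  K_1 = 887.3/321.5 = 2.75988, K_2 = 170.1/321.5 = 0.52908
Newton iteration, V/F⁰ = 0.6:
  V/F = 0.600: g = -0.2359, g' = -0.515 → V/F = 0.142
  V/F = 0.142: g = 0.0273, g' = -0.735 → V/F = 0.179
  V/F = 0.179: g = 0.0009, g' = -0.689 → V/F = 0.180
Converged at V/F = 0.180.
Compositions from xᵢ = zᵢ/(1+V/F(Kᵢ−1)), yᵢ = Kᵢxᵢ:
  1: x = 0.211, y = 0.583
  2: x = 0.789, y = 0.417

x_2 = 0.789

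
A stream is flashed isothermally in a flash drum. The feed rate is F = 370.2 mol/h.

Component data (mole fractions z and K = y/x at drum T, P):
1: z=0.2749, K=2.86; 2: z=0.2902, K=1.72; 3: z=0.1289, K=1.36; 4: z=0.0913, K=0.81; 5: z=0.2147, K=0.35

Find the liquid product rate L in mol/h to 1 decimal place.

L = 39.1 mol/h

Newton iteration, β⁰ = 0.5:
  β = 0.5000: g = 0.23197, g' = -0.5518 → β = 0.9204
  β = 0.9204: g = -0.01935, g' = -0.7601 → β = 0.8950
  β = 0.8950: g = -0.00049, g' = -0.7224 → β = 0.8943
Converged at β = 0.8943.
Then V = β·F = 0.8943·370.2 = 331.1 mol/h and L = F − V = 39.1 mol/h.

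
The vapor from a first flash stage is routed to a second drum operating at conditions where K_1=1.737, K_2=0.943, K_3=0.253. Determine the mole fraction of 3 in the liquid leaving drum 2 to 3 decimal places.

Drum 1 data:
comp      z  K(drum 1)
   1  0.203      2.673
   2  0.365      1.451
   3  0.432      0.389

x_3 (drum 2) = 0.253

Drum 1:
Rachford–Rice: g(ψ₁) = Σ zᵢ(Kᵢ−1)/(1+ψ₁(Kᵢ−1)) = 0.
Feasibility: ΣzᵢKᵢ = 1.240, Σzᵢ/Kᵢ = 1.438 — both > 1, two phases present.
Newton iteration, ψ₁⁰ = 0.49:
  ψ₁ = 0.490: g = -0.0553, g' = -0.550 → ψ₁ = 0.389
  ψ₁ = 0.389: g = -0.0007, g' = -0.540 → ψ₁ = 0.388
Converged at ψ₁ = 0.388.
Drum-1 compositions:
  1: x = 0.123, y = 0.329
  2: x = 0.311, y = 0.451
  3: x = 0.566, y = 0.220
Drum-2 feed = drum-1 vapor: z₂ = (0.3290, 0.4507, 0.2203).
Drum 2:
Material balance + equilibrium reduce to Σ zᵢ(Kᵢ−1)/(1+ψ₂(Kᵢ−1)) = 0.
Feasibility: ΣzᵢKᵢ = 1.052, Σzᵢ/Kᵢ = 1.538 — both > 1, two phases present.
Newton–Raphson from ψ₂ = 0.5:
  ψ₂ = 0.500: g = -0.1119, g' = -0.410 → ψ₂ = 0.227
  ψ₂ = 0.227: g = -0.0165, g' = -0.311 → ψ₂ = 0.174
  ψ₂ = 0.174: g = -0.0002, g' = -0.304 → ψ₂ = 0.173
Converged at ψ₂ = 0.173.
  1: x = 0.292, y = 0.507
  2: x = 0.455, y = 0.429
  3: x = 0.253, y = 0.064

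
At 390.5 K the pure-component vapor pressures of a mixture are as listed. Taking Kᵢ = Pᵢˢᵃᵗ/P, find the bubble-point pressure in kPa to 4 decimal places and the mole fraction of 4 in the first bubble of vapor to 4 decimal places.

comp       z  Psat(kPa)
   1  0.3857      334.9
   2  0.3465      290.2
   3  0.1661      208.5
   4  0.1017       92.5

Pbub = 273.7643 kPa, y_4 = 0.0344

At the bubble point ψ → 0, so ΣzᵢKᵢ = 1 with Kᵢ = Pᵢˢᵃᵗ/P ⇒ P = ΣzᵢPᵢˢᵃᵗ.
P = 0.3857·334.9 + 0.3465·290.2 + 0.1661·208.5 + 0.1017·92.5 = 273.7643 kPa
yᵢ = zᵢPᵢˢᵃᵗ/P ⇒ y_4 = 0.1017·92.5/273.7643 = 0.0344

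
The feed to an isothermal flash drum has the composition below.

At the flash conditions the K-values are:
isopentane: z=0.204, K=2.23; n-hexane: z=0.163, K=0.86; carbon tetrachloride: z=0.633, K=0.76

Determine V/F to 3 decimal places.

V/F = 0.280

Material balance + equilibrium reduce to Σ zᵢ(Kᵢ−1)/(1+V/F(Kᵢ−1)) = 0.
Check two-phase: ΣzᵢKᵢ = 1.076 > 1 and Σzᵢ/Kᵢ = 1.114 > 1, so g(0) = 0.076 > 0 and g(1) = -0.114 < 0.
Newton–Raphson from V/F = 0.69:
  V/F = 0.690: g = -0.0716, g' = -0.147 → V/F = 0.202
  V/F = 0.202: g = 0.0180, g' = -0.242 → V/F = 0.276
  V/F = 0.276: g = 0.0009, g' = -0.217 → V/F = 0.280
Converged at V/F = 0.280.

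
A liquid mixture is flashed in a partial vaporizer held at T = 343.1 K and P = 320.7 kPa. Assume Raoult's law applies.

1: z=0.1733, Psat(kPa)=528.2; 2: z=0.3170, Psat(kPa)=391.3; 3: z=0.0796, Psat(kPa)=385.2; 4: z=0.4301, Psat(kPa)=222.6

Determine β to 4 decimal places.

β = 0.5605

Raoult's law: Kᵢ = Pᵢˢᵃᵗ/P = Pᵢˢᵃᵗ/320.7.
  K_1 = 528.2/320.7 = 1.647022, K_2 = 391.3/320.7 = 1.220143, K_3 = 385.2/320.7 = 1.201123, K_4 = 222.6/320.7 = 0.694107
Rachford–Rice: g(β) = Σ zᵢ(Kᵢ−1)/(1+β(Kᵢ−1)) = 0.
Check two-phase: ΣzᵢKᵢ = 1.0664 > 1 and Σzᵢ/Kᵢ = 1.0509 > 1, so g(0) = 0.0664 > 0 and g(1) = -0.0509 < 0.
Newton iteration, β⁰ = 0.5:
  β = 0.5000: g = 0.00681, g' = -0.1126 → β = 0.5605
Converged at β = 0.5605.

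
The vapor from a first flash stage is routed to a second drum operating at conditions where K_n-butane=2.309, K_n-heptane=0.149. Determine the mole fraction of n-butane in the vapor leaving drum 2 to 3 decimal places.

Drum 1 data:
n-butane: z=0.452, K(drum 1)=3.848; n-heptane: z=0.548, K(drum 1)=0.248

y_n-butane (drum 2) = 0.910

Drum 1:
Rachford–Rice: g(ψ₁) = Σ zᵢ(Kᵢ−1)/(1+ψ₁(Kᵢ−1)) = 0.
g(0) = ΣzᵢKᵢ − 1 = 0.875 and g(1) = 1 − Σzᵢ/Kᵢ = -1.327, so a root lies in (0, 1).
Newton iteration, ψ₁⁰ = 0.5:
  ψ₁ = 0.500: g = -0.1293, g' = -1.420 → ψ₁ = 0.409
Converged at ψ₁ = 0.409.
Drum-1 compositions:
  n-butane: x = 0.209, y = 0.804
  n-heptane: x = 0.791, y = 0.196
Drum-2 feed = drum-1 vapor: z₂ = (0.8038, 0.1962).
Drum 2:
Binary case is linear: z₁(K₁−1)(1+ψ₂(K₂−1)) + z₂(K₂−1)(1+ψ₂(K₁−1)) = 0
⇒ ψ₂ = [z₁(K₁−1)+z₂(K₂−1)] / [−(K₁−1)(K₂−1)] = 0.8852/1.1140 = 0.795
  n-butane: x = 0.394, y = 0.910
  n-heptane: x = 0.606, y = 0.090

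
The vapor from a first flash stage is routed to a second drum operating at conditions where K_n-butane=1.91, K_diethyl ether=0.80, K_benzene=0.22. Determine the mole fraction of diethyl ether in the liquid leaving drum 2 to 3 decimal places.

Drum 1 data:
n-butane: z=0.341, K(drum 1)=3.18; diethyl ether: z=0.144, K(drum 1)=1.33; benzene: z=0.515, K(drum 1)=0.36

x_diethyl ether (drum 2) = 0.189

Drum 1:
Material balance + equilibrium reduce to Σ zᵢ(Kᵢ−1)/(1+ψ₁(Kᵢ−1)) = 0.
Feasibility: ΣzᵢKᵢ = 1.461, Σzᵢ/Kᵢ = 1.646 — both > 1, two phases present.
Newton–Raphson from ψ₁ = 0.5:
  ψ₁ = 0.500: g = -0.0882, g' = -0.839 → ψ₁ = 0.395
Converged at ψ₁ = 0.395.
Drum-1 compositions:
  n-butane: x = 0.183, y = 0.582
  diethyl ether: x = 0.127, y = 0.169
  benzene: x = 0.689, y = 0.248
Drum-2 feed = drum-1 vapor: z₂ = (0.5824, 0.1694, 0.2482).
Drum 2:
Rachford–Rice: g(ψ₂) = Σ zᵢ(Kᵢ−1)/(1+ψ₂(Kᵢ−1)) = 0.
Feasibility: ΣzᵢKᵢ = 1.302, Σzᵢ/Kᵢ = 1.645 — both > 1, two phases present.
Newton–Raphson from ψ₂ = 0.39:
  ψ₂ = 0.390: g = 0.0761, g' = -0.583 → ψ₂ = 0.521
  ψ₂ = 0.521: g = -0.0043, g' = -0.659 → ψ₂ = 0.514
Converged at ψ₂ = 0.514.
  n-butane: x = 0.397, y = 0.758
  diethyl ether: x = 0.189, y = 0.151
  benzene: x = 0.414, y = 0.091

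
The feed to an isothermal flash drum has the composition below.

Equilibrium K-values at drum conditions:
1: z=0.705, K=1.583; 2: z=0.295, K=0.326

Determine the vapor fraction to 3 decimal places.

Let ψ = V/F and solve Σ zᵢ(Kᵢ−1)/(1+ψ(Kᵢ−1)) = 0.
Check two-phase: ΣzᵢKᵢ = 1.212 > 1 and Σzᵢ/Kᵢ = 1.350 > 1, so g(0) = 0.212 > 0 and g(1) = -0.350 < 0.
Newton iteration, ψ⁰ = 0.35:
  ψ = 0.350: g = 0.0811, g' = -0.395 → ψ = 0.556
  ψ = 0.556: g = -0.0074, g' = -0.479 → ψ = 0.540
Converged at ψ = 0.540.

ψ = 0.540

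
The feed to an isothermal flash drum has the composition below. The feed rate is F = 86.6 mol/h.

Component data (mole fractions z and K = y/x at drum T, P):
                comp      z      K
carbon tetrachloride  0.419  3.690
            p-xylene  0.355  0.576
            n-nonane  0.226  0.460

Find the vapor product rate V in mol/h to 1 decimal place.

V = 58.1 mol/h

Rachford–Rice: g(ψ) = Σ zᵢ(Kᵢ−1)/(1+ψ(Kᵢ−1)) = 0.
Check two-phase: ΣzᵢKᵢ = 1.855 > 1 and Σzᵢ/Kᵢ = 1.221 > 1, so g(0) = 0.855 > 0 and g(1) = -0.221 < 0.
Iterate (Newton) starting at ψ = 0.44:
  ψ = 0.440: g = 0.1711, g' = -0.846 → ψ = 0.642
  ψ = 0.642: g = 0.0195, g' = -0.682 → ψ = 0.671
Converged at ψ = 0.671.
Then V = ψ·F = 0.6711·86.6 = 58.1 mol/h and L = F − V = 28.5 mol/h.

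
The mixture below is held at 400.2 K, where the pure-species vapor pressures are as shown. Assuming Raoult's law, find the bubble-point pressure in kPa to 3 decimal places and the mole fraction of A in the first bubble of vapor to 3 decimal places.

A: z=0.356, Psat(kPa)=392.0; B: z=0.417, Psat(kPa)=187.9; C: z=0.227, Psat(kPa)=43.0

At the bubble point ψ → 0, so ΣzᵢKᵢ = 1 with Kᵢ = Pᵢˢᵃᵗ/P ⇒ P = ΣzᵢPᵢˢᵃᵗ.
P = 0.356·392.0 + 0.417·187.9 + 0.227·43.0 = 227.667 kPa
yᵢ = zᵢPᵢˢᵃᵗ/P ⇒ y_A = 0.356·392.0/227.667 = 0.613

Pbub = 227.667 kPa, y_A = 0.613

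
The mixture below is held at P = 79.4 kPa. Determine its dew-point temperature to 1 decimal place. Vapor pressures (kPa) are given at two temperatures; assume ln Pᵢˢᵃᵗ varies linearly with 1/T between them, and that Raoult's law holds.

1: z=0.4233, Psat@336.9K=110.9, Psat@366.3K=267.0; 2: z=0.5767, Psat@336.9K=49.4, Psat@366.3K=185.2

T = 341.6 K

Dew-point temperature: Σzᵢ·P/Pᵢˢᵃᵗ(T) = 1. Interpolate ln Pᵢˢᵃᵗ = aᵢ + bᵢ/T.
  T = 336.9 K: ΣzᵢP/Pᵢˢᵃᵗ = 1.2300
  T = 366.3 K: ΣzᵢP/Pᵢˢᵃᵗ = 0.3731
  T = 351.6 K: ΣzᵢP/Pᵢˢᵃᵗ = 0.6574
  T = 344.2 K: ΣzᵢP/Pᵢˢᵃᵗ = 0.8940
  T = 340.5 K: ΣzᵢP/Pᵢˢᵃᵗ = 1.0488
  T = 342.4 K: ΣzᵢP/Pᵢˢᵃᵗ = 0.9657
Interpolating between 340.5 K and 342.4 K gives T ≈ 341.6 K.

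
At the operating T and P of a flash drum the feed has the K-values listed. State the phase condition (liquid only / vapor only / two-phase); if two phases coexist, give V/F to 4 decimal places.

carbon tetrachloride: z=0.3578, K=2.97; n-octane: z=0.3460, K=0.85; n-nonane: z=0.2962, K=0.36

two-phase, V/F = 0.5325

ΣzᵢKᵢ = 1.4634; Σzᵢ/Kᵢ = 1.3503.
Both exceed 1, so a two-phase solution exists.
Newton–Raphson from ψ = 0.53:
  ψ = 0.5300: g = 0.00157, g' = -0.6194 → ψ = 0.5325
Converged at ψ = 0.5325.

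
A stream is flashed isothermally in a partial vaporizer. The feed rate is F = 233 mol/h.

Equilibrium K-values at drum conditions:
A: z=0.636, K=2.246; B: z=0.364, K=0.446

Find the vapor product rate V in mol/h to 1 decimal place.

V = 199.4 mol/h

Material balance + equilibrium reduce to Σ zᵢ(Kᵢ−1)/(1+V/F(Kᵢ−1)) = 0.
g(0) = ΣzᵢKᵢ − 1 = 0.591 and g(1) = 1 − Σzᵢ/Kᵢ = -0.099, so a root lies in (0, 1).
Iterate (Newton) starting at V/F = 0.36:
  V/F = 0.360: g = 0.2952, g' = -0.645 → V/F = 0.818
  V/F = 0.818: g = 0.0239, g' = -0.616 → V/F = 0.856
Converged at V/F = 0.856.
Then V = V/F·F = 0.8559·233 = 199.4 mol/h and L = F − V = 33.6 mol/h.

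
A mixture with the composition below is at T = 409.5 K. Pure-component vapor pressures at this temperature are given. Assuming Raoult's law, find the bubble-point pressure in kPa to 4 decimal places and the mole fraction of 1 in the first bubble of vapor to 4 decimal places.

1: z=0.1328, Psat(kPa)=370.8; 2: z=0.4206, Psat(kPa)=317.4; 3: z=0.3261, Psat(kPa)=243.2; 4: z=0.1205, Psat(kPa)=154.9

At the bubble point ψ → 0, so ΣzᵢKᵢ = 1 with Kᵢ = Pᵢˢᵃᵗ/P ⇒ P = ΣzᵢPᵢˢᵃᵗ.
P = 0.1328·370.8 + 0.4206·317.4 + 0.3261·243.2 + 0.1205·154.9 = 280.7136 kPa
yᵢ = zᵢPᵢˢᵃᵗ/P ⇒ y_1 = 0.1328·370.8/280.7136 = 0.1754

Pbub = 280.7136 kPa, y_1 = 0.1754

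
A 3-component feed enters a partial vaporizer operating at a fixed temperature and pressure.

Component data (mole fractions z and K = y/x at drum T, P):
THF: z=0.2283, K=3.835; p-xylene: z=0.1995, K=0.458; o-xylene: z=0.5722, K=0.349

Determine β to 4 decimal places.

Rachford–Rice: g(β) = Σ zᵢ(Kᵢ−1)/(1+β(Kᵢ−1)) = 0.
Check two-phase: ΣzᵢKᵢ = 1.1666 > 1 and Σzᵢ/Kᵢ = 2.1347 > 1, so g(0) = 0.1666 > 0 and g(1) = -1.1347 < 0.
Newton iteration, β⁰ = 0.5:
  β = 0.5000: g = -0.43286, g' = -0.9573 → β = 0.0478
  β = 0.0478: g = 0.07450, g' = -1.7431 → β = 0.0906
  β = 0.0906: g = 0.00547, g' = -1.5005 → β = 0.0942
Converged at β = 0.0942.

β = 0.0942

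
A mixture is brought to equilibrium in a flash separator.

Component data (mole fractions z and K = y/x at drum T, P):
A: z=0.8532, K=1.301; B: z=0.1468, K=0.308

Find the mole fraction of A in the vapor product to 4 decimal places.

Rachford–Rice: g(ψ) = Σ zᵢ(Kᵢ−1)/(1+ψ(Kᵢ−1)) = 0.
g(0) = ΣzᵢKᵢ − 1 = 0.1552 and g(1) = 1 − Σzᵢ/Kᵢ = -0.1324, so a root lies in (0, 1).
Newton iteration, ψ⁰ = 0.51:
  ψ = 0.5100: g = 0.06565, g' = -0.2260 → ψ = 0.8005
  ψ = 0.8005: g = -0.02079, g' = -0.4035 → ψ = 0.7490
  ψ = 0.7490: g = -0.00131, g' = -0.3544 → ψ = 0.7453
  ψ = 0.7453: g = -0.00001, g' = -0.3513 → ψ = 0.7452
Converged at ψ = 0.7452.
Compositions from xᵢ = zᵢ/(1+ψ(Kᵢ−1)), yᵢ = Kᵢxᵢ:
  A: x = 0.6969, y = 0.9066
  B: x = 0.3031, y = 0.0934

y_A = 0.9066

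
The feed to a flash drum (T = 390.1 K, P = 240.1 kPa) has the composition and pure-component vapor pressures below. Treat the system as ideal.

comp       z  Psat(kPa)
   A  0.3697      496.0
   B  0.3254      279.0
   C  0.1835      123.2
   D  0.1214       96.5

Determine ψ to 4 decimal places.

Raoult's law: Kᵢ = Pᵢˢᵃᵗ/P = Pᵢˢᵃᵗ/240.1.
  K_A = 496.0/240.1 = 2.065806, K_B = 279.0/240.1 = 1.162016, K_C = 123.2/240.1 = 0.513120, K_D = 96.5/240.1 = 0.401916
Rachford–Rice: g(ψ) = Σ zᵢ(Kᵢ−1)/(1+ψ(Kᵢ−1)) = 0.
Check two-phase: ΣzᵢKᵢ = 1.2848 > 1 and Σzᵢ/Kᵢ = 1.1187 > 1, so g(0) = 0.2848 > 0 and g(1) = -0.1187 < 0.
Iterate (Newton) starting at ψ = 0.5:
  ψ = 0.5000: g = 0.08414, g' = -0.3504 → ψ = 0.7401
  ψ = 0.7401: g = -0.00260, g' = -0.3842 → ψ = 0.7334
  ψ = 0.7334: g = -0.00001, g' = -0.3821 → ψ = 0.7333
Converged at ψ = 0.7333.

ψ = 0.7333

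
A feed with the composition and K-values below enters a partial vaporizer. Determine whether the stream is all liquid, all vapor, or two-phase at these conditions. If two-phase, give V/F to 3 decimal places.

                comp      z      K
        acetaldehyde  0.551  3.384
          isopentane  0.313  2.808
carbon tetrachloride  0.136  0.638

all vapor

ΣzᵢKᵢ = 2.830; Σzᵢ/Kᵢ = 0.487.
Since Σzᵢ/Kᵢ < 1 the mixture is above its dew point — single vapor phase.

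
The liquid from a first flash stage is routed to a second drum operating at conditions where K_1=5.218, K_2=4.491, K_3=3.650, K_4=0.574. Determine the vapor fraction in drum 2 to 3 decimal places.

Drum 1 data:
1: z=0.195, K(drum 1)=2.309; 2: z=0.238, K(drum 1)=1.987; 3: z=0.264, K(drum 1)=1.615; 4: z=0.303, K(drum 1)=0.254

V/F (drum 2) = 0.890

Drum 1:
Rachford–Rice: g(ψ₁) = Σ zᵢ(Kᵢ−1)/(1+ψ₁(Kᵢ−1)) = 0.
g(0) = ΣzᵢKᵢ − 1 = 0.426 and g(1) = 1 − Σzᵢ/Kᵢ = -0.561, so a root lies in (0, 1).
Newton iteration, ψ₁⁰ = 0.5:
  ψ₁ = 0.500: g = 0.0752, g' = -0.713 → ψ₁ = 0.605
  ψ₁ = 0.605: g = -0.0045, g' = -0.809 → ψ₁ = 0.600
Converged at ψ₁ = 0.600.
Drum-1 compositions:
  1: x = 0.109, y = 0.252
  2: x = 0.149, y = 0.297
  3: x = 0.193, y = 0.311
  4: x = 0.548, y = 0.139
Drum-2 feed = drum-1 liquid: z₂ = (0.1092, 0.1495, 0.1929, 0.5484).
Drum 2:
Let ψ₂ = V/F and solve Σ zᵢ(Kᵢ−1)/(1+ψ₂(Kᵢ−1)) = 0.
g(0) = ΣzᵢKᵢ − 1 = 1.260 and g(1) = 1 − Σzᵢ/Kᵢ = -0.063, so a root lies in (0, 1).
Iterate (Newton) starting at ψ₂ = 0.5:
  ψ₂ = 0.500: g = 0.2612, g' = -0.854 → ψ₂ = 0.806
  ψ₂ = 0.806: g = 0.0488, g' = -0.594 → ψ₂ = 0.888
  ψ₂ = 0.888: g = 0.0010, g' = -0.573 → ψ₂ = 0.890
Converged at ψ₂ = 0.890.
  1: x = 0.023, y = 0.120
  2: x = 0.036, y = 0.164
  3: x = 0.057, y = 0.210
  4: x = 0.883, y = 0.507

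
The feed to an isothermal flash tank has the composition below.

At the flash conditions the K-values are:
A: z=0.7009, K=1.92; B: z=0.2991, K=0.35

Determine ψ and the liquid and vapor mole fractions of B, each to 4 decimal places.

ψ = 0.7532, x_B = 0.5860, y_B = 0.2051

Let ψ = V/F and solve Σ zᵢ(Kᵢ−1)/(1+ψ(Kᵢ−1)) = 0.
Check two-phase: ΣzᵢKᵢ = 1.4504 > 1 and Σzᵢ/Kᵢ = 1.2196 > 1, so g(0) = 0.4504 > 0 and g(1) = -0.2196 < 0.
Binary case is linear: z₁(K₁−1)(1+ψ(K₂−1)) + z₂(K₂−1)(1+ψ(K₁−1)) = 0
⇒ ψ = [z₁(K₁−1)+z₂(K₂−1)] / [−(K₁−1)(K₂−1)] = 0.45041/0.59800 = 0.7532
Compositions from xᵢ = zᵢ/(1+ψ(Kᵢ−1)), yᵢ = Kᵢxᵢ:
  A: x = 0.4140, y = 0.7949
  B: x = 0.5860, y = 0.2051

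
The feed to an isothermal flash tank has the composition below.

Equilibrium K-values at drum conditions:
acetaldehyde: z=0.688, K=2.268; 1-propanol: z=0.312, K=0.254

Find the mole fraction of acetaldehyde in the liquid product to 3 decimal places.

x_acetaldehyde = 0.370

Rachford–Rice: g(ψ) = Σ zᵢ(Kᵢ−1)/(1+ψ(Kᵢ−1)) = 0.
Feasibility: ΣzᵢKᵢ = 1.640, Σzᵢ/Kᵢ = 1.532 — both > 1, two phases present.
Binary case is linear: z₁(K₁−1)(1+ψ(K₂−1)) + z₂(K₂−1)(1+ψ(K₁−1)) = 0
⇒ ψ = [z₁(K₁−1)+z₂(K₂−1)] / [−(K₁−1)(K₂−1)] = 0.6396/0.9459 = 0.676
Compositions from xᵢ = zᵢ/(1+ψ(Kᵢ−1)), yᵢ = Kᵢxᵢ:
  acetaldehyde: x = 0.370, y = 0.840
  1-propanol: x = 0.630, y = 0.160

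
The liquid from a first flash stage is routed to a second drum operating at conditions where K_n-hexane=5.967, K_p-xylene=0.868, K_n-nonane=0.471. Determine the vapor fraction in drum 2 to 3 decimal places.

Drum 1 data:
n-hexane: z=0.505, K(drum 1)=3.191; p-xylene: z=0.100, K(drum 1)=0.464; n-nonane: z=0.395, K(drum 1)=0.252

V/F (drum 2) = 0.372

Drum 1:
Iterate (Newton) starting at ψ₁ = 0.5:
  ψ₁ = 0.500: g = -0.0172, g' = -1.170 → ψ₁ = 0.485
Converged at ψ₁ = 0.485.
Drum-1 compositions:
  n-hexane: x = 0.245, y = 0.781
  p-xylene: x = 0.135, y = 0.063
  n-nonane: x = 0.620, y = 0.156
Drum-2 feed = drum-1 liquid: z₂ = (0.2448, 0.1352, 0.6201).
Drum 2:
Rachford–Rice: g(ψ₂) = Σ zᵢ(Kᵢ−1)/(1+ψ₂(Kᵢ−1)) = 0.
Feasibility: ΣzᵢKᵢ = 1.870, Σzᵢ/Kᵢ = 1.513 — both > 1, two phases present.
Iterate (Newton) starting at ψ₂ = 0.45:
  ψ₂ = 0.450: g = -0.0737, g' = -0.879 → ψ₂ = 0.366
  ψ₂ = 0.366: g = 0.0058, g' = -1.030 → ψ₂ = 0.372
Converged at ψ₂ = 0.372.
  n-hexane: x = 0.086, y = 0.513
  p-xylene: x = 0.142, y = 0.123
  n-nonane: x = 0.772, y = 0.364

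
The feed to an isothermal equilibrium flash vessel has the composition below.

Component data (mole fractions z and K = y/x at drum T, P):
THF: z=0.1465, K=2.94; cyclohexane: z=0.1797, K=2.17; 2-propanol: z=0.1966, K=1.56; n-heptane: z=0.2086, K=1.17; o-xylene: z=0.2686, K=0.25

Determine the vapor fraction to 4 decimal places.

ψ = 0.6043

Newton–Raphson from ψ = 0.5:
  ψ = 0.5000: g = 0.07329, g' = -0.6695 → ψ = 0.6095
  ψ = 0.6095: g = -0.00389, g' = -0.7514 → ψ = 0.6043
Converged at ψ = 0.6043.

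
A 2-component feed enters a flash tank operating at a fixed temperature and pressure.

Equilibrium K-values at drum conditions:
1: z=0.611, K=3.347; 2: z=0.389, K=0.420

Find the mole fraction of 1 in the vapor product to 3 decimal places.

y_1 = 0.663

Material balance + equilibrium reduce to Σ zᵢ(Kᵢ−1)/(1+ψ(Kᵢ−1)) = 0.
g(0) = ΣzᵢKᵢ − 1 = 1.208 and g(1) = 1 − Σzᵢ/Kᵢ = -0.109, so a root lies in (0, 1).
Binary case is linear: z₁(K₁−1)(1+ψ(K₂−1)) + z₂(K₂−1)(1+ψ(K₁−1)) = 0
⇒ ψ = [z₁(K₁−1)+z₂(K₂−1)] / [−(K₁−1)(K₂−1)] = 1.2084/1.3613 = 0.888
Compositions from xᵢ = zᵢ/(1+ψ(Kᵢ−1)), yᵢ = Kᵢxᵢ:
  1: x = 0.198, y = 0.663
  2: x = 0.802, y = 0.337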